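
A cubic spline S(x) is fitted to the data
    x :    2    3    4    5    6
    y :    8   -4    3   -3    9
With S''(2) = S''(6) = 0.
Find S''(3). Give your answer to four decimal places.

Put m_i = S'' at the i-th knot. Here h = (1, 1, 1, 1) and Δ = (-12, 7, -6, 12), so the interior equations h_(i-1)·m_(i-1) + 2(h_(i-1)+h_i)·m_i + h_i·m_(i+1) = 6(Δ_i − Δ_(i-1)) read
  1·m_0 + 4·m_1 + 1·m_2 = 6(Δ_1 - Δ_0) = 114
  1·m_1 + 4·m_2 + 1·m_3 = 6(Δ_2 - Δ_1) = -78
  1·m_2 + 4·m_3 + 1·m_4 = 6(Δ_3 - Δ_2) = 108
Natural end conditions: m_0 = m_4 = 0.
Forward elimination and back-substitution give m_0 = 0, m_1 = 1065/28, m_2 = -267/7, m_3 = 1023/28, m_4 = 0.

38.0357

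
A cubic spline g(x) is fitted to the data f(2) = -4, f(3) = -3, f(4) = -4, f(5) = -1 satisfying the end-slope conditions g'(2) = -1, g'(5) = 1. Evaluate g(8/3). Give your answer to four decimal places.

With M_i denoting the second derivative at x_i, h_i = 1, 1, 1, and Δ_i = (y_(i+1) − y_i)/h_i = 1, -1, 3:
  1·M_0 + 4·M_1 + 1·M_2 = 6(Δ_1 - Δ_0) = -12
  1·M_1 + 4·M_2 + 1·M_3 = 6(Δ_2 - Δ_1) = 24
Clamped end conditions give two more equations: 2h_0·M_0 + h_0·M_1 = 6(Δ_0 - g'(2)) = 12 and h_2·M_2 + 2h_2·M_3 = 6(g'(5) - Δ_2) = -12.
Solving the tridiagonal system: M_0 = 152/15, M_1 = -124/15, M_2 = 164/15, M_3 = -172/15.
On [2, 3], g(x) = -4 - 1·(x - 2) + 76/15·(x - 2)² - 46/15·(x - 2)³.
With (x - 2) = 2/3: g(8/3) = -1346/405.

-3.3235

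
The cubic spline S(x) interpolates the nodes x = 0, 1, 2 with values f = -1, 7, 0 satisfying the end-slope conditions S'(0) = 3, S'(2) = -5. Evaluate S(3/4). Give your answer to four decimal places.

5.7148

Put M_i = S'' at the i-th knot. Here h = (1, 1) and Δ = (8, -7), so the interior equations h_(i-1)·M_(i-1) + 2(h_(i-1)+h_i)·M_i + h_i·M_(i+1) = 6(Δ_i − Δ_(i-1)) read
  1·M_0 + 4·M_1 + 1·M_2 = 6(Δ_1 - Δ_0) = -90
Clamped end conditions give two more equations: 2h_0·M_0 + h_0·M_1 = 6(Δ_0 - S'(0)) = 30 and h_1·M_1 + 2h_1·M_2 = 6(S'(2) - Δ_1) = 12.
Solving: M_0 = 67/2, M_1 = -37, M_2 = 49/2.
On [0, 1], S(x) = -1 + 3·x + 67/4·x² - 47/4·x³.
With x = 3/4: S(3/4) = 1463/256.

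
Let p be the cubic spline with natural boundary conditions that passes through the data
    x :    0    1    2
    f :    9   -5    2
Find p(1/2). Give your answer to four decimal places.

Let M_i = p''(x_i). Step sizes h_i = 1, 1; slopes of the chords Δ_i = (y_(i+1) - y_i)/h_i = -14, 7.
  1·M_0 + 4·M_1 + 1·M_2 = 6(Δ_1 - Δ_0) = 126
Natural end conditions: M_0 = M_2 = 0.
Hence M_0 = 0, M_1 = 63/2, M_2 = 0.
On [0, 1], p(x) = 9 - 77/4·x + 0·x² + 21/4·x³.
With x = 1/2: p(1/2) = 1/32.

0.0313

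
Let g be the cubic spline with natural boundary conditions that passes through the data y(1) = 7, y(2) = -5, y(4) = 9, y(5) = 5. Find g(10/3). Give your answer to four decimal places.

4.1111

With σ_i denoting the second derivative at x_i, h_i = 1, 2, 1, and Δ_i = (y_(i+1) − y_i)/h_i = -12, 7, -4:
  1·σ_0 + 6·σ_1 + 2·σ_2 = 6(Δ_1 - Δ_0) = 114
  2·σ_1 + 6·σ_2 + 1·σ_3 = 6(Δ_2 - Δ_1) = -66
Natural end conditions: σ_0 = σ_3 = 0.
Solving the tridiagonal system: σ_0 = 0, σ_1 = 51/2, σ_2 = -39/2, σ_3 = 0.
On [2, 4], g(x) = -5 - 7/2·(x - 2) + 51/4·(x - 2)² - 15/4·(x - 2)³.
With (x - 2) = 4/3: g(10/3) = 37/9.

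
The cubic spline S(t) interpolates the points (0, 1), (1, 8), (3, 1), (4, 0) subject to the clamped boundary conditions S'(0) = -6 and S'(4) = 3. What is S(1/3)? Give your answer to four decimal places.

1.3259

Let M_i = S''(x_i). Step sizes h_i = 1, 2, 1; slopes of the chords Δ_i = (y_(i+1) - y_i)/h_i = 7, -7/2, -1.
  1·M_0 + 6·M_1 + 2·M_2 = 6(Δ_1 - Δ_0) = -63
  2·M_1 + 6·M_2 + 1·M_3 = 6(Δ_2 - Δ_1) = 15
Clamped end conditions give two more equations: 2h_0·M_0 + h_0·M_1 = 6(Δ_0 - S'(0)) = 78 and h_2·M_2 + 2h_2·M_3 = 6(S'(4) - Δ_2) = 24.
Forward elimination and back-substitution give M_0 = 249/5, M_1 = -108/5, M_2 = 42/5, M_3 = 39/5.
On [0, 1], S(t) = 1 - 6·t + 249/10·t² - 119/10·t³.
With t = 1/3: S(1/3) = 179/135.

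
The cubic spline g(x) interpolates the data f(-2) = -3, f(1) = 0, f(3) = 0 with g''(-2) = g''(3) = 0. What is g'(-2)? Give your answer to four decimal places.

1.3000

Let σ_i = g''(x_i). Step sizes h_i = 3, 2; slopes of the chords Δ_i = (y_(i+1) - y_i)/h_i = 1, 0.
  3·σ_0 + 10·σ_1 + 2·σ_2 = 6(Δ_1 - Δ_0) = -6
Natural end conditions: σ_0 = σ_2 = 0.
Solving: σ_0 = 0, σ_1 = -3/5, σ_2 = 0.
On [-2, 1], g'(x) = b_0 + 2c_0·(x + 2) + 3d_0·(x + 2)² with b_0 = Δ_0 - h_0(2σ_0 + σ_1)/6 = 13/10, c_0 = σ_0/2 = 0, d_0 = (σ_1 - σ_0)/(6h_0) = -1/30. So g'(-2) = 13/10.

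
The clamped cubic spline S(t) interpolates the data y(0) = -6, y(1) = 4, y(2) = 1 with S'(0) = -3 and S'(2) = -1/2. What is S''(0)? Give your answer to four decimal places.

Let M_i = S''(x_i). Step sizes h_i = 1, 1; slopes of the chords Δ_i = (y_(i+1) - y_i)/h_i = 10, -3.
  1·M_0 + 4·M_1 + 1·M_2 = 6(Δ_1 - Δ_0) = -78
Clamped end conditions give two more equations: 2h_0·M_0 + h_0·M_1 = 6(Δ_0 - S'(0)) = 78 and h_1·M_1 + 2h_1·M_2 = 6(S'(2) - Δ_1) = 15.
Hence M_0 = 239/4, M_1 = -83/2, M_2 = 113/4.

59.7500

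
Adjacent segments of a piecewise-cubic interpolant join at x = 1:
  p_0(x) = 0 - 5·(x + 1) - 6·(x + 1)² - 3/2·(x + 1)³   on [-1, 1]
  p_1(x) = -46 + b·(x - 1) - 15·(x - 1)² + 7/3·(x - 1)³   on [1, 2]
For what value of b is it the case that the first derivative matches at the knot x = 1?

p_0'(x) = -5 - 12·(x + 1) - 9/2·(x + 1)², so p_0'(1) = -47. On the right, p_1'(1) = b, so b = -47.

-47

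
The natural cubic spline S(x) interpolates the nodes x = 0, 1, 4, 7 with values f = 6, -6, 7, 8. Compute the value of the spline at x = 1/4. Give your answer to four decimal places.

2.4397

With m_i denoting the second derivative at x_i, h_i = 1, 3, 3, and Δ_i = (y_(i+1) − y_i)/h_i = -12, 13/3, 1/3:
  1·m_0 + 8·m_1 + 3·m_2 = 6(Δ_1 - Δ_0) = 98
  3·m_1 + 12·m_2 + 3·m_3 = 6(Δ_2 - Δ_1) = -24
Natural end conditions: m_0 = m_3 = 0.
Hence m_0 = 0, m_1 = 416/29, m_2 = -162/29, m_3 = 0.
On [0, 1], S(x) = 6 - 1252/87·x + 0·x² + 208/87·x³.
With x = 1/4: S(1/4) = 283/116.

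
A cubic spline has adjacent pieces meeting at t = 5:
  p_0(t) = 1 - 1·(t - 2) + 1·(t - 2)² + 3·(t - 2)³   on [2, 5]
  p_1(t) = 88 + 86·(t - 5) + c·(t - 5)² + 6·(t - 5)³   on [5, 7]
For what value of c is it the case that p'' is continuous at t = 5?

p_0''(t) = 2 + 18·(t - 2), so p_0''(5) = 56. On the right, p_1''(5) = 2c, so c = 28.

28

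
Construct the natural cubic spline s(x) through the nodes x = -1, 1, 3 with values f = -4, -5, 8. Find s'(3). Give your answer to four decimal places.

Put m_i = s'' at the i-th knot. Here h = (2, 2) and Δ = (-1/2, 13/2), so the interior equations h_(i-1)·m_(i-1) + 2(h_(i-1)+h_i)·m_i + h_i·m_(i+1) = 6(Δ_i − Δ_(i-1)) read
  2·m_0 + 8·m_1 + 2·m_2 = 6(Δ_1 - Δ_0) = 42
Natural end conditions: m_0 = m_2 = 0.
Hence m_0 = 0, m_1 = 21/4, m_2 = 0.
On [1, 3], s'(x) = b_1 + 2c_1·(x - 1) + 3d_1·(x - 1)² with b_1 = Δ_1 - h_1(2m_1 + m_2)/6 = 3, c_1 = m_1/2 = 21/8, d_1 = (m_2 - m_1)/(6h_1) = -7/16. So s'(3) = 33/4.

8.2500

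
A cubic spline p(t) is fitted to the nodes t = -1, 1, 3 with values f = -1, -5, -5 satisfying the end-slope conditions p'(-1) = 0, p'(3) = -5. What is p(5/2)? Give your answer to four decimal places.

-3.6172

Put σ_i = p'' at the i-th knot. Here h = (2, 2) and Δ = (-2, 0), so the interior equations h_(i-1)·σ_(i-1) + 2(h_(i-1)+h_i)·σ_i + h_i·σ_(i+1) = 6(Δ_i − Δ_(i-1)) read
  2·σ_0 + 8·σ_1 + 2·σ_2 = 6(Δ_1 - Δ_0) = 12
Clamped end conditions give two more equations: 2h_0·σ_0 + h_0·σ_1 = 6(Δ_0 - p'(-1)) = -12 and h_1·σ_1 + 2h_1·σ_2 = 6(p'(3) - Δ_1) = -30.
Solving the tridiagonal system: σ_0 = -23/4, σ_1 = 11/2, σ_2 = -41/4.
On [1, 3], p(t) = -5 - 1/4·(t - 1) + 11/4·(t - 1)² - 21/16·(t - 1)³.
With (t - 1) = 3/2: p(5/2) = -463/128.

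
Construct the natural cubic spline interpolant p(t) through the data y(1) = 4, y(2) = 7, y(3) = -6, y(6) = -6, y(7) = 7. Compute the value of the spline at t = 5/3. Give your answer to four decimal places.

Let m_i = p''(x_i). Step sizes h_i = 1, 1, 3, 1; slopes of the chords Δ_i = (y_(i+1) - y_i)/h_i = 3, -13, 0, 13.
  1·m_0 + 4·m_1 + 1·m_2 = 6(Δ_1 - Δ_0) = -96
  1·m_1 + 8·m_2 + 3·m_3 = 6(Δ_2 - Δ_1) = 78
  3·m_2 + 8·m_3 + 1·m_4 = 6(Δ_3 - Δ_2) = 78
Natural end conditions: m_0 = m_4 = 0.
Hence m_0 = 0, m_1 = -2835/106, m_2 = 582/53, m_3 = 597/106, m_4 = 0.
On [1, 2], p(t) = 4 + 1581/212·(t - 1) + 0·(t - 1)² - 945/212·(t - 1)³.
With (t - 1) = 2/3: p(5/3) = 811/106.

7.6509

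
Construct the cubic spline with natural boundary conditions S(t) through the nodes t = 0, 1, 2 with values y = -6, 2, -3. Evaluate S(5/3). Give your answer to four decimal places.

Put m_i = S'' at the i-th knot. Here h = (1, 1) and Δ = (8, -5), so the interior equations h_(i-1)·m_(i-1) + 2(h_(i-1)+h_i)·m_i + h_i·m_(i+1) = 6(Δ_i − Δ_(i-1)) read
  1·m_0 + 4·m_1 + 1·m_2 = 6(Δ_1 - Δ_0) = -78
Natural end conditions: m_0 = m_2 = 0.
Forward elimination and back-substitution give m_0 = 0, m_1 = -39/2, m_2 = 0.
On [1, 2], S(t) = 2 + 3/2·(t - 1) - 39/4·(t - 1)² + 13/4·(t - 1)³.
With (t - 1) = 2/3: S(5/3) = -10/27.

-0.3704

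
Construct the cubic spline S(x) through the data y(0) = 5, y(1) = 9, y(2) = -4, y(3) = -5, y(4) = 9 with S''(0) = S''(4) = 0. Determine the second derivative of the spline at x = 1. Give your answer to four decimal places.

Let M_i = S''(x_i). Step sizes h_i = 1, 1, 1, 1; slopes of the chords Δ_i = (y_(i+1) - y_i)/h_i = 4, -13, -1, 14.
  1·M_0 + 4·M_1 + 1·M_2 = 6(Δ_1 - Δ_0) = -102
  1·M_1 + 4·M_2 + 1·M_3 = 6(Δ_2 - Δ_1) = 72
  1·M_2 + 4·M_3 + 1·M_4 = 6(Δ_3 - Δ_2) = 90
Natural end conditions: M_0 = M_4 = 0.
Forward elimination and back-substitution give M_0 = 0, M_1 = -216/7, M_2 = 150/7, M_3 = 120/7, M_4 = 0.

-30.8571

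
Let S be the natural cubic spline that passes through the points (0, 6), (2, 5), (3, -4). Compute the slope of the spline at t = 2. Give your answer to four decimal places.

With σ_i denoting the second derivative at x_i, h_i = 2, 1, and Δ_i = (y_(i+1) − y_i)/h_i = -1/2, -9:
  2·σ_0 + 6·σ_1 + 1·σ_2 = 6(Δ_1 - Δ_0) = -51
Natural end conditions: σ_0 = σ_2 = 0.
Solving: σ_0 = 0, σ_1 = -17/2, σ_2 = 0.
On [2, 3], S'(t) = b_1 + 2c_1·(t - 2) + 3d_1·(t - 2)² with b_1 = Δ_1 - h_1(2σ_1 + σ_2)/6 = -37/6, c_1 = σ_1/2 = -17/4, d_1 = (σ_2 - σ_1)/(6h_1) = 17/12. So S'(2) = -37/6.

-6.1667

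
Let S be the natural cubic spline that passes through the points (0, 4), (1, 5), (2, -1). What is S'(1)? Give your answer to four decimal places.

Write M_i for S''(x_i). With h_i = 1, 1 and divided differences Δ_i = 1, -6, the continuity of S' gives the tridiagonal system
  1·M_0 + 4·M_1 + 1·M_2 = 6(Δ_1 - Δ_0) = -42
Natural end conditions: M_0 = M_2 = 0.
Solving: M_0 = 0, M_1 = -21/2, M_2 = 0.
On [1, 2], S'(x) = b_1 + 2c_1·(x - 1) + 3d_1·(x - 1)² with b_1 = Δ_1 - h_1(2M_1 + M_2)/6 = -5/2, c_1 = M_1/2 = -21/4, d_1 = (M_2 - M_1)/(6h_1) = 7/4. So S'(1) = -5/2.

-2.5000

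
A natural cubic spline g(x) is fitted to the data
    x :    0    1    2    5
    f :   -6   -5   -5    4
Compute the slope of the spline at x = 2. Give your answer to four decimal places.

0.4839

With M_i denoting the second derivative at x_i, h_i = 1, 1, 3, and Δ_i = (y_(i+1) − y_i)/h_i = 1, 0, 3:
  1·M_0 + 4·M_1 + 1·M_2 = 6(Δ_1 - Δ_0) = -6
  1·M_1 + 8·M_2 + 3·M_3 = 6(Δ_2 - Δ_1) = 18
Natural end conditions: M_0 = M_3 = 0.
Solving the tridiagonal system: M_0 = 0, M_1 = -66/31, M_2 = 78/31, M_3 = 0.
On [2, 5], g'(x) = b_2 + 2c_2·(x - 2) + 3d_2·(x - 2)² with b_2 = Δ_2 - h_2(2M_2 + M_3)/6 = 15/31, c_2 = M_2/2 = 39/31, d_2 = (M_3 - M_2)/(6h_2) = -13/93. So g'(2) = 15/31.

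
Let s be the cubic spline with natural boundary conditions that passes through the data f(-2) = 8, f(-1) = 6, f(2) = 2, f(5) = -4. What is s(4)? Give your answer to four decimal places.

-1.7752

Let M_i = s''(x_i). Step sizes h_i = 1, 3, 3; slopes of the chords Δ_i = (y_(i+1) - y_i)/h_i = -2, -4/3, -2.
  1·M_0 + 8·M_1 + 3·M_2 = 6(Δ_1 - Δ_0) = 4
  3·M_1 + 12·M_2 + 3·M_3 = 6(Δ_2 - Δ_1) = -4
Natural end conditions: M_0 = M_3 = 0.
Solving the tridiagonal system: M_0 = 0, M_1 = 20/29, M_2 = -44/87, M_3 = 0.
On [2, 5], s(t) = 2 - 130/87·(t - 2) - 22/87·(t - 2)² + 22/783·(t - 2)³.
With (t - 2) = 2: s(4) = -1390/783.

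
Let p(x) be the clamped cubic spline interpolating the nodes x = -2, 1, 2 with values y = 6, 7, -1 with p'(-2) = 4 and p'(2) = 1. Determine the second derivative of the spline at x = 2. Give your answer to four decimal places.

32.5000

Put m_i = p'' at the i-th knot. Here h = (3, 1) and Δ = (1/3, -8), so the interior equations h_(i-1)·m_(i-1) + 2(h_(i-1)+h_i)·m_i + h_i·m_(i+1) = 6(Δ_i − Δ_(i-1)) read
  3·m_0 + 8·m_1 + 1·m_2 = 6(Δ_1 - Δ_0) = -50
Clamped end conditions give two more equations: 2h_0·m_0 + h_0·m_1 = 6(Δ_0 - p'(-2)) = -22 and h_1·m_1 + 2h_1·m_2 = 6(p'(2) - Δ_1) = 54.
Hence m_0 = 11/6, m_1 = -11, m_2 = 65/2.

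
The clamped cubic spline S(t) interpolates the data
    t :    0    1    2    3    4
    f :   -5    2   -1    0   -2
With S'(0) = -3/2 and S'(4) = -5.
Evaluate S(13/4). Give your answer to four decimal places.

0.0914

Put σ_i = S'' at the i-th knot. Here h = (1, 1, 1, 1) and Δ = (7, -3, 1, -2), so the interior equations h_(i-1)·σ_(i-1) + 2(h_(i-1)+h_i)·σ_i + h_i·σ_(i+1) = 6(Δ_i − Δ_(i-1)) read
  1·σ_0 + 4·σ_1 + 1·σ_2 = 6(Δ_1 - Δ_0) = -60
  1·σ_1 + 4·σ_2 + 1·σ_3 = 6(Δ_2 - Δ_1) = 24
  1·σ_2 + 4·σ_3 + 1·σ_4 = 6(Δ_3 - Δ_2) = -18
Clamped end conditions give two more equations: 2h_0·σ_0 + h_0·σ_1 = 6(Δ_0 - S'(0)) = 51 and h_3·σ_3 + 2h_3·σ_4 = 6(S'(4) - Δ_3) = -18.
Hence σ_0 = 2231/56, σ_1 = -803/28, σ_2 = 119/8, σ_3 = -191/28, σ_4 = -313/56.
On [3, 4], S(t) = 0 + 135/112·(t - 3) - 191/56·(t - 3)² + 23/112·(t - 3)³.
With (t - 3) = 1/4: S(13/4) = 655/7168.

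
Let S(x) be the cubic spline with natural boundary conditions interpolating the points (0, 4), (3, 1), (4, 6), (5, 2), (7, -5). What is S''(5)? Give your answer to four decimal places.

Put M_i = S'' at the i-th knot. Here h = (3, 1, 1, 2) and Δ = (-1, 5, -4, -7/2), so the interior equations h_(i-1)·M_(i-1) + 2(h_(i-1)+h_i)·M_i + h_i·M_(i+1) = 6(Δ_i − Δ_(i-1)) read
  3·M_0 + 8·M_1 + 1·M_2 = 6(Δ_1 - Δ_0) = 36
  1·M_1 + 4·M_2 + 1·M_3 = 6(Δ_2 - Δ_1) = -54
  1·M_2 + 6·M_3 + 2·M_4 = 6(Δ_3 - Δ_2) = 3
Natural end conditions: M_0 = M_4 = 0.
Solving the tridiagonal system: M_0 = 0, M_1 = 1155/178, M_2 = -1416/89, M_3 = 561/178, M_4 = 0.

3.1517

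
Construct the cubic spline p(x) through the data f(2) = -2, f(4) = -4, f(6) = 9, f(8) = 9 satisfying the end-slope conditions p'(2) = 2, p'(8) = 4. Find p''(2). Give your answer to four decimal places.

Let M_i = p''(x_i). Step sizes h_i = 2, 2, 2; slopes of the chords Δ_i = (y_(i+1) - y_i)/h_i = -1, 13/2, 0.
  2·M_0 + 8·M_1 + 2·M_2 = 6(Δ_1 - Δ_0) = 45
  2·M_1 + 8·M_2 + 2·M_3 = 6(Δ_2 - Δ_1) = -39
Clamped end conditions give two more equations: 2h_0·M_0 + h_0·M_1 = 6(Δ_0 - p'(2)) = -18 and h_2·M_2 + 2h_2·M_3 = 6(p'(8) - Δ_2) = 24.
Solving the tridiagonal system: M_0 = -59/6, M_1 = 32/3, M_2 = -31/3, M_3 = 67/6.

-9.8333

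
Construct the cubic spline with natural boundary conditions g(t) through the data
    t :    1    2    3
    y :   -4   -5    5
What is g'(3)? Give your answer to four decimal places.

12.7500

Write σ_i for g''(x_i). With h_i = 1, 1 and divided differences Δ_i = -1, 10, the continuity of g' gives the tridiagonal system
  1·σ_0 + 4·σ_1 + 1·σ_2 = 6(Δ_1 - Δ_0) = 66
Natural end conditions: σ_0 = σ_2 = 0.
Forward elimination and back-substitution give σ_0 = 0, σ_1 = 33/2, σ_2 = 0.
On [2, 3], g'(t) = b_1 + 2c_1·(t - 2) + 3d_1·(t - 2)² with b_1 = Δ_1 - h_1(2σ_1 + σ_2)/6 = 9/2, c_1 = σ_1/2 = 33/4, d_1 = (σ_2 - σ_1)/(6h_1) = -11/4. So g'(3) = 51/4.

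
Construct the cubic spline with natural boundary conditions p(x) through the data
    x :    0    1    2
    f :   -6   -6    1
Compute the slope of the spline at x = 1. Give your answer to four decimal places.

3.5000

Put m_i = p'' at the i-th knot. Here h = (1, 1) and Δ = (0, 7), so the interior equations h_(i-1)·m_(i-1) + 2(h_(i-1)+h_i)·m_i + h_i·m_(i+1) = 6(Δ_i − Δ_(i-1)) read
  1·m_0 + 4·m_1 + 1·m_2 = 6(Δ_1 - Δ_0) = 42
Natural end conditions: m_0 = m_2 = 0.
Solving the tridiagonal system: m_0 = 0, m_1 = 21/2, m_2 = 0.
On [1, 2], p'(x) = b_1 + 2c_1·(x - 1) + 3d_1·(x - 1)² with b_1 = Δ_1 - h_1(2m_1 + m_2)/6 = 7/2, c_1 = m_1/2 = 21/4, d_1 = (m_2 - m_1)/(6h_1) = -7/4. So p'(1) = 7/2.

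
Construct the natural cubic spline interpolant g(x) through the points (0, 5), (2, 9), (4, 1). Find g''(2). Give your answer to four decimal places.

Let m_i = g''(x_i). Step sizes h_i = 2, 2; slopes of the chords Δ_i = (y_(i+1) - y_i)/h_i = 2, -4.
  2·m_0 + 8·m_1 + 2·m_2 = 6(Δ_1 - Δ_0) = -36
Natural end conditions: m_0 = m_2 = 0.
Solving the tridiagonal system: m_0 = 0, m_1 = -9/2, m_2 = 0.

-4.5000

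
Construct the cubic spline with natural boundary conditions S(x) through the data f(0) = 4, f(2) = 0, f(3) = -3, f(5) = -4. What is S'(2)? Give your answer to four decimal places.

-2.9714

Put M_i = S'' at the i-th knot. Here h = (2, 1, 2) and Δ = (-2, -3, -1/2), so the interior equations h_(i-1)·M_(i-1) + 2(h_(i-1)+h_i)·M_i + h_i·M_(i+1) = 6(Δ_i − Δ_(i-1)) read
  2·M_0 + 6·M_1 + 1·M_2 = 6(Δ_1 - Δ_0) = -6
  1·M_1 + 6·M_2 + 2·M_3 = 6(Δ_2 - Δ_1) = 15
Natural end conditions: M_0 = M_3 = 0.
Forward elimination and back-substitution give M_0 = 0, M_1 = -51/35, M_2 = 96/35, M_3 = 0.
On [2, 3], S'(x) = b_1 + 2c_1·(x - 2) + 3d_1·(x - 2)² with b_1 = Δ_1 - h_1(2M_1 + M_2)/6 = -104/35, c_1 = M_1/2 = -51/70, d_1 = (M_2 - M_1)/(6h_1) = 7/10. So S'(2) = -104/35.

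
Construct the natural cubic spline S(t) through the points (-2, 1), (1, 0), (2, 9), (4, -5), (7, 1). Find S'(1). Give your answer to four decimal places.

Let M_i = S''(x_i). Step sizes h_i = 3, 1, 2, 3; slopes of the chords Δ_i = (y_(i+1) - y_i)/h_i = -1/3, 9, -7, 2.
  3·M_0 + 8·M_1 + 1·M_2 = 6(Δ_1 - Δ_0) = 56
  1·M_1 + 6·M_2 + 2·M_3 = 6(Δ_2 - Δ_1) = -96
  2·M_2 + 10·M_3 + 3·M_4 = 6(Δ_3 - Δ_2) = 54
Natural end conditions: M_0 = M_4 = 0.
Forward elimination and back-substitution give M_0 = 0, M_1 = 2102/219, M_2 = -4552/219, M_3 = 2093/219, M_4 = 0.
On [1, 2], S'(t) = b_1 + 2c_1·(t - 1) + 3d_1·(t - 1)² with b_1 = Δ_1 - h_1(2M_1 + M_2)/6 = 2029/219, c_1 = M_1/2 = 1051/219, d_1 = (M_2 - M_1)/(6h_1) = -1109/219. So S'(1) = 2029/219.

9.2648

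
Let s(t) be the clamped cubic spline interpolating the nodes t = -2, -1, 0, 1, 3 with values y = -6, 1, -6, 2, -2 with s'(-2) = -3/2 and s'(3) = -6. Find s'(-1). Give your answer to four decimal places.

With M_i denoting the second derivative at x_i, h_i = 1, 1, 1, 2, and Δ_i = (y_(i+1) − y_i)/h_i = 7, -7, 8, -2:
  1·M_0 + 4·M_1 + 1·M_2 = 6(Δ_1 - Δ_0) = -84
  1·M_1 + 4·M_2 + 1·M_3 = 6(Δ_2 - Δ_1) = 90
  1·M_2 + 6·M_3 + 2·M_4 = 6(Δ_3 - Δ_2) = -60
Clamped end conditions give two more equations: 2h_0·M_0 + h_0·M_1 = 6(Δ_0 - s'(-2)) = 51 and h_3·M_3 + 2h_3·M_4 = 6(s'(3) - Δ_3) = -24.
Hence M_0 = 1905/41, M_1 = -1719/41, M_2 = 1527/41, M_3 = -699/41, M_4 = 207/82.
On [-1, 0], s'(t) = b_1 + 2c_1·(t + 1) + 3d_1·(t + 1)² with b_1 = Δ_1 - h_1(2M_1 + M_2)/6 = 63/82, c_1 = M_1/2 = -1719/82, d_1 = (M_2 - M_1)/(6h_1) = 541/41. So s'(-1) = 63/82.

0.7683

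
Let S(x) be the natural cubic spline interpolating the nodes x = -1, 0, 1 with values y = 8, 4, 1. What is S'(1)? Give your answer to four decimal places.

Write M_i for S''(x_i). With h_i = 1, 1 and divided differences Δ_i = -4, -3, the continuity of S' gives the tridiagonal system
  1·M_0 + 4·M_1 + 1·M_2 = 6(Δ_1 - Δ_0) = 6
Natural end conditions: M_0 = M_2 = 0.
Hence M_0 = 0, M_1 = 3/2, M_2 = 0.
On [0, 1], S'(x) = b_1 + 2c_1·x + 3d_1·x² with b_1 = Δ_1 - h_1(2M_1 + M_2)/6 = -7/2, c_1 = M_1/2 = 3/4, d_1 = (M_2 - M_1)/(6h_1) = -1/4. So S'(1) = -11/4.

-2.7500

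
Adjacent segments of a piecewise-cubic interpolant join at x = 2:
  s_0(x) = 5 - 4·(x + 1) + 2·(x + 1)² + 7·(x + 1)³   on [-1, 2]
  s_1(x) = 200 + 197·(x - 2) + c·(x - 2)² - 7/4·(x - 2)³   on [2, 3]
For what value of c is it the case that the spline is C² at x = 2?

65

s_0''(x) = 4 + 42·(x + 1), so s_0''(2) = 130. On the right, s_1''(2) = 2c, so c = 65.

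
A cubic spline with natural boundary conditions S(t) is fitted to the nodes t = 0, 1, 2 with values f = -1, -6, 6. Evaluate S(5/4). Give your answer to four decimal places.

-4.3945

With M_i denoting the second derivative at x_i, h_i = 1, 1, and Δ_i = (y_(i+1) − y_i)/h_i = -5, 12:
  1·M_0 + 4·M_1 + 1·M_2 = 6(Δ_1 - Δ_0) = 102
Natural end conditions: M_0 = M_2 = 0.
Solving: M_0 = 0, M_1 = 51/2, M_2 = 0.
On [1, 2], S(t) = -6 + 7/2·(t - 1) + 51/4·(t - 1)² - 17/4·(t - 1)³.
With (t - 1) = 1/4: S(5/4) = -1125/256.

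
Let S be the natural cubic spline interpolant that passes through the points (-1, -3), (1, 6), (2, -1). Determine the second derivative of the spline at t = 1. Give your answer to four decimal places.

With m_i denoting the second derivative at x_i, h_i = 2, 1, and Δ_i = (y_(i+1) − y_i)/h_i = 9/2, -7:
  2·m_0 + 6·m_1 + 1·m_2 = 6(Δ_1 - Δ_0) = -69
Natural end conditions: m_0 = m_2 = 0.
Solving: m_0 = 0, m_1 = -23/2, m_2 = 0.

-11.5000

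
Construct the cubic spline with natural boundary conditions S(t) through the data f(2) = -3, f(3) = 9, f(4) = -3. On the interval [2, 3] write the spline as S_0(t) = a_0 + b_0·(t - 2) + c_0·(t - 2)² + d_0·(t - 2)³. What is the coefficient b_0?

Let σ_i = S''(x_i). Step sizes h_i = 1, 1; slopes of the chords Δ_i = (y_(i+1) - y_i)/h_i = 12, -12.
  1·σ_0 + 4·σ_1 + 1·σ_2 = 6(Δ_1 - Δ_0) = -144
Natural end conditions: σ_0 = σ_2 = 0.
Forward elimination and back-substitution give σ_0 = 0, σ_1 = -36, σ_2 = 0.
On [2, 3], with S_0(t) = a_0 + b_0·(t - 2) + c_0·(t - 2)² + d_0·(t - 2)³: c_0 = σ_0/2 = 0, d_0 = (σ_1 - σ_0)/(6h_0) = -6, b_0 = Δ_0 - h_0(2σ_0 + σ_1)/6 = 18.

18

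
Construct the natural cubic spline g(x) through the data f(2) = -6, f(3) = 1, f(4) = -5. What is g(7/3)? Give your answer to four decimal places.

-2.7037

With σ_i denoting the second derivative at x_i, h_i = 1, 1, and Δ_i = (y_(i+1) − y_i)/h_i = 7, -6:
  1·σ_0 + 4·σ_1 + 1·σ_2 = 6(Δ_1 - Δ_0) = -78
Natural end conditions: σ_0 = σ_2 = 0.
Hence σ_0 = 0, σ_1 = -39/2, σ_2 = 0.
On [2, 3], g(x) = -6 + 41/4·(x - 2) + 0·(x - 2)² - 13/4·(x - 2)³.
With (x - 2) = 1/3: g(7/3) = -73/27.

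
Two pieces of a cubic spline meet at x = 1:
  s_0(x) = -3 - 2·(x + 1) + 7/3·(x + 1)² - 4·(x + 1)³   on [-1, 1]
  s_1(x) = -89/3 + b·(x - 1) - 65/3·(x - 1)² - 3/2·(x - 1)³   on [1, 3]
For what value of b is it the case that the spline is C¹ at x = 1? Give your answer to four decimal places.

s_0'(x) = -2 + 14/3·(x + 1) - 12·(x + 1)², so s_0'(1) = -122/3. On the right, s_1'(1) = b, so b = -122/3.

-40.6667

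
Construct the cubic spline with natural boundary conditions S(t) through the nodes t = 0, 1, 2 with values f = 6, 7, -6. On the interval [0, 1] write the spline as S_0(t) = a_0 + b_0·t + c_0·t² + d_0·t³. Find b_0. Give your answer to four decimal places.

Write σ_i for S''(x_i). With h_i = 1, 1 and divided differences Δ_i = 1, -13, the continuity of S' gives the tridiagonal system
  1·σ_0 + 4·σ_1 + 1·σ_2 = 6(Δ_1 - Δ_0) = -84
Natural end conditions: σ_0 = σ_2 = 0.
Hence σ_0 = 0, σ_1 = -21, σ_2 = 0.
On [0, 1], with S_0(t) = a_0 + b_0·t + c_0·t² + d_0·t³: c_0 = σ_0/2 = 0, d_0 = (σ_1 - σ_0)/(6h_0) = -7/2, b_0 = Δ_0 - h_0(2σ_0 + σ_1)/6 = 9/2.

4.5000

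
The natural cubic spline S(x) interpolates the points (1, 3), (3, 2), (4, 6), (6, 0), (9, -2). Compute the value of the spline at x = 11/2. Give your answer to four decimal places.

Put M_i = S'' at the i-th knot. Here h = (2, 1, 2, 3) and Δ = (-1/2, 4, -3, -2/3), so the interior equations h_(i-1)·M_(i-1) + 2(h_(i-1)+h_i)·M_i + h_i·M_(i+1) = 6(Δ_i − Δ_(i-1)) read
  2·M_0 + 6·M_1 + 1·M_2 = 6(Δ_1 - Δ_0) = 27
  1·M_1 + 6·M_2 + 2·M_3 = 6(Δ_2 - Δ_1) = -42
  2·M_2 + 10·M_3 + 3·M_4 = 6(Δ_3 - Δ_2) = 14
Natural end conditions: M_0 = M_4 = 0.
Solving: M_0 = 0, M_1 = 980/163, M_2 = -1479/163, M_3 = 524/163, M_4 = 0.
On [4, 6], S(x) = 6 + 967/489·(x - 4) - 1479/326·(x - 4)² + 2003/1956·(x - 4)³.
With (x - 4) = 3/2: S(11/2) = 11551/5216.

2.2145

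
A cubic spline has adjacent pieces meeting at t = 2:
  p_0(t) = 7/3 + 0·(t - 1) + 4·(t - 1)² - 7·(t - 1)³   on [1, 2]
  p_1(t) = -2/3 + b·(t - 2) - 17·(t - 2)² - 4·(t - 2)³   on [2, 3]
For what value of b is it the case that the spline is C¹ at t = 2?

-13

p_0'(t) = 0 + 8·(t - 1) - 21·(t - 1)², so p_0'(2) = -13. On the right, p_1'(2) = b, so b = -13.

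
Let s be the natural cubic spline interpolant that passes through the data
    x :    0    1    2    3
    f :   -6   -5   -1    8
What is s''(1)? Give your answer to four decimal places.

Write M_i for s''(x_i). With h_i = 1, 1, 1 and divided differences Δ_i = 1, 4, 9, the continuity of s' gives the tridiagonal system
  1·M_0 + 4·M_1 + 1·M_2 = 6(Δ_1 - Δ_0) = 18
  1·M_1 + 4·M_2 + 1·M_3 = 6(Δ_2 - Δ_1) = 30
Natural end conditions: M_0 = M_3 = 0.
Forward elimination and back-substitution give M_0 = 0, M_1 = 14/5, M_2 = 34/5, M_3 = 0.

2.8000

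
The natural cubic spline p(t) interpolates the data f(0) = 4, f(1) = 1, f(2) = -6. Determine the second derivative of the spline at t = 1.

-6

Write M_i for p''(x_i). With h_i = 1, 1 and divided differences Δ_i = -3, -7, the continuity of p' gives the tridiagonal system
  1·M_0 + 4·M_1 + 1·M_2 = 6(Δ_1 - Δ_0) = -24
Natural end conditions: M_0 = M_2 = 0.
Hence M_0 = 0, M_1 = -6, M_2 = 0.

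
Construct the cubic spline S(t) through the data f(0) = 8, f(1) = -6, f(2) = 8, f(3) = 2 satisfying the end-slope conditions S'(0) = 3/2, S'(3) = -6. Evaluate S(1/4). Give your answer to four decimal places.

6.1359

Put m_i = S'' at the i-th knot. Here h = (1, 1, 1) and Δ = (-14, 14, -6), so the interior equations h_(i-1)·m_(i-1) + 2(h_(i-1)+h_i)·m_i + h_i·m_(i+1) = 6(Δ_i − Δ_(i-1)) read
  1·m_0 + 4·m_1 + 1·m_2 = 6(Δ_1 - Δ_0) = 168
  1·m_1 + 4·m_2 + 1·m_3 = 6(Δ_2 - Δ_1) = -120
Clamped end conditions give two more equations: 2h_0·m_0 + h_0·m_1 = 6(Δ_0 - S'(0)) = -93 and h_2·m_2 + 2h_2·m_3 = 6(S'(3) - Δ_2) = 0.
Hence m_0 = -426/5, m_1 = 387/5, m_2 = -282/5, m_3 = 141/5.
On [0, 1], S(t) = 8 + 3/2·t - 213/5·t² + 271/10·t³.
With t = 1/4: S(1/4) = 3927/640.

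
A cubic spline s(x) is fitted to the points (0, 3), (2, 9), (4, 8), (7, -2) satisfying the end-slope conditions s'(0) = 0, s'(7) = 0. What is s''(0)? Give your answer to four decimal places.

Let m_i = s''(x_i). Step sizes h_i = 2, 2, 3; slopes of the chords Δ_i = (y_(i+1) - y_i)/h_i = 3, -1/2, -10/3.
  2·m_0 + 8·m_1 + 2·m_2 = 6(Δ_1 - Δ_0) = -21
  2·m_1 + 10·m_2 + 3·m_3 = 6(Δ_2 - Δ_1) = -17
Clamped end conditions give two more equations: 2h_0·m_0 + h_0·m_1 = 6(Δ_0 - s'(0)) = 18 and h_2·m_2 + 2h_2·m_3 = 6(s'(7) - Δ_2) = 20.
Hence m_0 = 467/74, m_1 = -134/37, m_2 = -86/37, m_3 = 499/111.

6.3108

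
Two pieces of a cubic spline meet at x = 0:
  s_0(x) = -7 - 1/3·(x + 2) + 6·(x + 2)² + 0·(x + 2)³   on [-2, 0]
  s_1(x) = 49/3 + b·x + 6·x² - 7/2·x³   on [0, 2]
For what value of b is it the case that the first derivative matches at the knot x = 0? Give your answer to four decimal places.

23.6667

s_0'(x) = -1/3 + 12·(x + 2) + 0·(x + 2)², so s_0'(0) = 71/3. On the right, s_1'(0) = b, so b = 71/3.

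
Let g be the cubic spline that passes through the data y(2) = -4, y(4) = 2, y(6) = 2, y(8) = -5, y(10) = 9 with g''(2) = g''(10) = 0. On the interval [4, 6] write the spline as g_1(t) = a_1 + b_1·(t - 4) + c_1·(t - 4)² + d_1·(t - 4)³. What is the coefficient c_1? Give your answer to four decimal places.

-0.5491

Put σ_i = g'' at the i-th knot. Here h = (2, 2, 2, 2) and Δ = (3, 0, -7/2, 7), so the interior equations h_(i-1)·σ_(i-1) + 2(h_(i-1)+h_i)·σ_i + h_i·σ_(i+1) = 6(Δ_i − Δ_(i-1)) read
  2·σ_0 + 8·σ_1 + 2·σ_2 = 6(Δ_1 - Δ_0) = -18
  2·σ_1 + 8·σ_2 + 2·σ_3 = 6(Δ_2 - Δ_1) = -21
  2·σ_2 + 8·σ_3 + 2·σ_4 = 6(Δ_3 - Δ_2) = 63
Natural end conditions: σ_0 = σ_4 = 0.
Forward elimination and back-substitution give σ_0 = 0, σ_1 = -123/112, σ_2 = -129/28, σ_3 = 1011/112, σ_4 = 0.
On [4, 6], with g_1(t) = a_1 + b_1·(t - 4) + c_1·(t - 4)² + d_1·(t - 4)³: c_1 = σ_1/2 = -123/224, d_1 = (σ_2 - σ_1)/(6h_1) = -131/448, b_1 = Δ_1 - h_1(2σ_1 + σ_2)/6 = 127/56.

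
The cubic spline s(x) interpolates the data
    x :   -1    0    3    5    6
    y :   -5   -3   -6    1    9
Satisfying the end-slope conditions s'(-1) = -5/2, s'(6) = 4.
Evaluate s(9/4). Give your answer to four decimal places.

Put m_i = s'' at the i-th knot. Here h = (1, 3, 2, 1) and Δ = (2, -1, 7/2, 8), so the interior equations h_(i-1)·m_(i-1) + 2(h_(i-1)+h_i)·m_i + h_i·m_(i+1) = 6(Δ_i − Δ_(i-1)) read
  1·m_0 + 8·m_1 + 3·m_2 = 6(Δ_1 - Δ_0) = -18
  3·m_1 + 10·m_2 + 2·m_3 = 6(Δ_2 - Δ_1) = 27
  2·m_2 + 6·m_3 + 1·m_4 = 6(Δ_3 - Δ_2) = 27
Clamped end conditions give two more equations: 2h_0·m_0 + h_0·m_1 = 6(Δ_0 - s'(-1)) = 27 and h_3·m_3 + 2h_3·m_4 = 6(s'(6) - Δ_3) = -24.
Solving: m_0 = 1201/74, m_1 = -202/37, m_2 = 233/74, m_3 = 220/37, m_4 = -554/37.
On [0, 3], s(x) = -3 + 427/148·x - 101/37·x² + 637/1332·x³.
With x = 9/4: s(9/4) = -46227/9472.

-4.8804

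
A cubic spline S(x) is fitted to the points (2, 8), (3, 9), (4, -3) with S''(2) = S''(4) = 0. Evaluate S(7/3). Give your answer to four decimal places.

9.2963

Let M_i = S''(x_i). Step sizes h_i = 1, 1; slopes of the chords Δ_i = (y_(i+1) - y_i)/h_i = 1, -12.
  1·M_0 + 4·M_1 + 1·M_2 = 6(Δ_1 - Δ_0) = -78
Natural end conditions: M_0 = M_2 = 0.
Solving: M_0 = 0, M_1 = -39/2, M_2 = 0.
On [2, 3], S(x) = 8 + 17/4·(x - 2) + 0·(x - 2)² - 13/4·(x - 2)³.
With (x - 2) = 1/3: S(7/3) = 251/27.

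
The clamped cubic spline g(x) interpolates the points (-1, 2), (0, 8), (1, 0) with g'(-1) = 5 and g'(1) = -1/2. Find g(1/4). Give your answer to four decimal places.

6.4043

Put M_i = g'' at the i-th knot. Here h = (1, 1) and Δ = (6, -8), so the interior equations h_(i-1)·M_(i-1) + 2(h_(i-1)+h_i)·M_i + h_i·M_(i+1) = 6(Δ_i − Δ_(i-1)) read
  1·M_0 + 4·M_1 + 1·M_2 = 6(Δ_1 - Δ_0) = -84
Clamped end conditions give two more equations: 2h_0·M_0 + h_0·M_1 = 6(Δ_0 - g'(-1)) = 6 and h_1·M_1 + 2h_1·M_2 = 6(g'(1) - Δ_1) = 45.
Hence M_0 = 85/4, M_1 = -73/2, M_2 = 163/4.
On [0, 1], g(x) = 8 - 21/8·x - 73/4·x² + 103/8·x³.
With x = 1/4: g(1/4) = 3279/512.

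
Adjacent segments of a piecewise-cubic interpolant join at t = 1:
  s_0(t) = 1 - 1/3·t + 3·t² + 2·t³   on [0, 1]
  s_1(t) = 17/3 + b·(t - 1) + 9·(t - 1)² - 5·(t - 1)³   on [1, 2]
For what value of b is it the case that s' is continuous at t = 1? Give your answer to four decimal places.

11.6667

s_0'(t) = -1/3 + 6·t + 6·t², so s_0'(1) = 35/3. On the right, s_1'(1) = b, so b = 35/3.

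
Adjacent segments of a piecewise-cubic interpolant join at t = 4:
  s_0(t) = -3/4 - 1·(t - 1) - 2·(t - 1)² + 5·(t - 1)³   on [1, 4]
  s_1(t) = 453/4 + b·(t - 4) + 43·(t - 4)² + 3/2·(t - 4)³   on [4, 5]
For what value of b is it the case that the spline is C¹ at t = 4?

s_0'(t) = -1 - 4·(t - 1) + 15·(t - 1)², so s_0'(4) = 122. On the right, s_1'(4) = b, so b = 122.

122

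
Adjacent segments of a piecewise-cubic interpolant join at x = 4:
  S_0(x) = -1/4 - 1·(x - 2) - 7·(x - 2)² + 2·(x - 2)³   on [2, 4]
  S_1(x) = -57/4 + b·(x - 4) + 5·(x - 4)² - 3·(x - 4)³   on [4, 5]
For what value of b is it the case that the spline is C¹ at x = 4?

S_0'(x) = -1 - 14·(x - 2) + 6·(x - 2)², so S_0'(4) = -5. On the right, S_1'(4) = b, so b = -5.

-5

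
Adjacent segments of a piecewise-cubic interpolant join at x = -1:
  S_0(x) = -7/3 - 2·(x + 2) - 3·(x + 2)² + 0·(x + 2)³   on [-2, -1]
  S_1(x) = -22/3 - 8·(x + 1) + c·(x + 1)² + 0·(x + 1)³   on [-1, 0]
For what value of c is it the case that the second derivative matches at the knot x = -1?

-3

S_0''(x) = -6 + 0·(x + 2), so S_0''(-1) = -6. On the right, S_1''(-1) = 2c, so c = -3.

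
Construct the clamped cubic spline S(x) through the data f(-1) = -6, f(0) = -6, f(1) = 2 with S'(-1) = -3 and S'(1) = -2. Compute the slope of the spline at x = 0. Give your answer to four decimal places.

7.2500

With M_i denoting the second derivative at x_i, h_i = 1, 1, and Δ_i = (y_(i+1) − y_i)/h_i = 0, 8:
  1·M_0 + 4·M_1 + 1·M_2 = 6(Δ_1 - Δ_0) = 48
Clamped end conditions give two more equations: 2h_0·M_0 + h_0·M_1 = 6(Δ_0 - S'(-1)) = 18 and h_1·M_1 + 2h_1·M_2 = 6(S'(1) - Δ_1) = -60.
Forward elimination and back-substitution give M_0 = -5/2, M_1 = 23, M_2 = -83/2.
On [0, 1], S'(x) = b_1 + 2c_1·x + 3d_1·x² with b_1 = Δ_1 - h_1(2M_1 + M_2)/6 = 29/4, c_1 = M_1/2 = 23/2, d_1 = (M_2 - M_1)/(6h_1) = -43/4. So S'(0) = 29/4.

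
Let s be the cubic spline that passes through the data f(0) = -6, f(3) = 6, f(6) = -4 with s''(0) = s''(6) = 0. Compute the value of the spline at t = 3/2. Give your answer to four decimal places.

Write m_i for s''(x_i). With h_i = 3, 3 and divided differences Δ_i = 4, -10/3, the continuity of s' gives the tridiagonal system
  3·m_0 + 12·m_1 + 3·m_2 = 6(Δ_1 - Δ_0) = -44
Natural end conditions: m_0 = m_2 = 0.
Solving: m_0 = 0, m_1 = -11/3, m_2 = 0.
On [0, 3], s(t) = -6 + 35/6·t + 0·t² - 11/54·t³.
With t = 3/2: s(3/2) = 33/16.

2.0625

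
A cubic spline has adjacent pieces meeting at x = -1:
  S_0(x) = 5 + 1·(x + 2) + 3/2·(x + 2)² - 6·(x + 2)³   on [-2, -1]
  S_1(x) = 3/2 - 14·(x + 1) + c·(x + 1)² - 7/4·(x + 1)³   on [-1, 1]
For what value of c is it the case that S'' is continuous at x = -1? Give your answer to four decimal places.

-16.5000

S_0''(x) = 3 - 36·(x + 2), so S_0''(-1) = -33. On the right, S_1''(-1) = 2c, so c = -33/2.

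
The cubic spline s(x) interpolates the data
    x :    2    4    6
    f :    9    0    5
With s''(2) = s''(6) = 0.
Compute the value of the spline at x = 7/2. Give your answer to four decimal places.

With m_i denoting the second derivative at x_i, h_i = 2, 2, and Δ_i = (y_(i+1) − y_i)/h_i = -9/2, 5/2:
  2·m_0 + 8·m_1 + 2·m_2 = 6(Δ_1 - Δ_0) = 42
Natural end conditions: m_0 = m_2 = 0.
Solving: m_0 = 0, m_1 = 21/4, m_2 = 0.
On [2, 4], s(x) = 9 - 25/4·(x - 2) + 0·(x - 2)² + 7/16·(x - 2)³.
With (x - 2) = 3/2: s(7/2) = 141/128.

1.1016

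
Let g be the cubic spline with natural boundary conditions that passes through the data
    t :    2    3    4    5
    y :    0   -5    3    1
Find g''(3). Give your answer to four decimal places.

24.8000

Let m_i = g''(x_i). Step sizes h_i = 1, 1, 1; slopes of the chords Δ_i = (y_(i+1) - y_i)/h_i = -5, 8, -2.
  1·m_0 + 4·m_1 + 1·m_2 = 6(Δ_1 - Δ_0) = 78
  1·m_1 + 4·m_2 + 1·m_3 = 6(Δ_2 - Δ_1) = -60
Natural end conditions: m_0 = m_3 = 0.
Solving the tridiagonal system: m_0 = 0, m_1 = 124/5, m_2 = -106/5, m_3 = 0.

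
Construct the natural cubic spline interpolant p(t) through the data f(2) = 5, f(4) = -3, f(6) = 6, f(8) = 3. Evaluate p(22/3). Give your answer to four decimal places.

5.2840

With m_i denoting the second derivative at x_i, h_i = 2, 2, 2, and Δ_i = (y_(i+1) − y_i)/h_i = -4, 9/2, -3/2:
  2·m_0 + 8·m_1 + 2·m_2 = 6(Δ_1 - Δ_0) = 51
  2·m_1 + 8·m_2 + 2·m_3 = 6(Δ_2 - Δ_1) = -36
Natural end conditions: m_0 = m_3 = 0.
Hence m_0 = 0, m_1 = 8, m_2 = -13/2, m_3 = 0.
On [6, 8], p(t) = 6 + 17/6·(t - 6) - 13/4·(t - 6)² + 13/24·(t - 6)³.
With (t - 6) = 4/3: p(22/3) = 428/81.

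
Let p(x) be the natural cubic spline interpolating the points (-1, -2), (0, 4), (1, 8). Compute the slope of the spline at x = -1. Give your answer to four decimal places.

6.5000

Write m_i for p''(x_i). With h_i = 1, 1 and divided differences Δ_i = 6, 4, the continuity of p' gives the tridiagonal system
  1·m_0 + 4·m_1 + 1·m_2 = 6(Δ_1 - Δ_0) = -12
Natural end conditions: m_0 = m_2 = 0.
Forward elimination and back-substitution give m_0 = 0, m_1 = -3, m_2 = 0.
On [-1, 0], p'(x) = b_0 + 2c_0·(x + 1) + 3d_0·(x + 1)² with b_0 = Δ_0 - h_0(2m_0 + m_1)/6 = 13/2, c_0 = m_0/2 = 0, d_0 = (m_1 - m_0)/(6h_0) = -1/2. So p'(-1) = 13/2.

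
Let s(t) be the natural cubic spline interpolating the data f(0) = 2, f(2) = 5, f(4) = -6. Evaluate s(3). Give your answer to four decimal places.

Put M_i = s'' at the i-th knot. Here h = (2, 2) and Δ = (3/2, -11/2), so the interior equations h_(i-1)·M_(i-1) + 2(h_(i-1)+h_i)·M_i + h_i·M_(i+1) = 6(Δ_i − Δ_(i-1)) read
  2·M_0 + 8·M_1 + 2·M_2 = 6(Δ_1 - Δ_0) = -42
Natural end conditions: M_0 = M_2 = 0.
Hence M_0 = 0, M_1 = -21/4, M_2 = 0.
On [2, 4], s(t) = 5 - 2·(t - 2) - 21/8·(t - 2)² + 7/16·(t - 2)³.
With (t - 2) = 1: s(3) = 13/16.

0.8125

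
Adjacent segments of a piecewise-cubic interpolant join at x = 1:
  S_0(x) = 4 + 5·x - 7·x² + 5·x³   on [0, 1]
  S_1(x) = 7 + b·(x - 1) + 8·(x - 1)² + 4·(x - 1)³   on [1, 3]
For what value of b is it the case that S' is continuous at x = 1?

6

S_0'(x) = 5 - 14·x + 15·x², so S_0'(1) = 6. On the right, S_1'(1) = b, so b = 6.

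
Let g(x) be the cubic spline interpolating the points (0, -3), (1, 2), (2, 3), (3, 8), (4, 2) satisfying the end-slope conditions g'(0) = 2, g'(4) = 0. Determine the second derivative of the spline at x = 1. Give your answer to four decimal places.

-14.2143

Let M_i = g''(x_i). Step sizes h_i = 1, 1, 1, 1; slopes of the chords Δ_i = (y_(i+1) - y_i)/h_i = 5, 1, 5, -6.
  1·M_0 + 4·M_1 + 1·M_2 = 6(Δ_1 - Δ_0) = -24
  1·M_1 + 4·M_2 + 1·M_3 = 6(Δ_2 - Δ_1) = 24
  1·M_2 + 4·M_3 + 1·M_4 = 6(Δ_3 - Δ_2) = -66
Clamped end conditions give two more equations: 2h_0·M_0 + h_0·M_1 = 6(Δ_0 - g'(0)) = 18 and h_3·M_3 + 2h_3·M_4 = 6(g'(4) - Δ_3) = 36.
Solving: M_0 = 451/28, M_1 = -199/14, M_2 = 67/4, M_3 = -403/14, M_4 = 907/28.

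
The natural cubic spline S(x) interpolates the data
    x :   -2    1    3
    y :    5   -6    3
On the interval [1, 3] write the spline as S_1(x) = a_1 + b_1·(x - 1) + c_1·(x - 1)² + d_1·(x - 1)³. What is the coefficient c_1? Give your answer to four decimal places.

Write M_i for S''(x_i). With h_i = 3, 2 and divided differences Δ_i = -11/3, 9/2, the continuity of S' gives the tridiagonal system
  3·M_0 + 10·M_1 + 2·M_2 = 6(Δ_1 - Δ_0) = 49
Natural end conditions: M_0 = M_2 = 0.
Solving: M_0 = 0, M_1 = 49/10, M_2 = 0.
On [1, 3], with S_1(x) = a_1 + b_1·(x - 1) + c_1·(x - 1)² + d_1·(x - 1)³: c_1 = M_1/2 = 49/20, d_1 = (M_2 - M_1)/(6h_1) = -49/120, b_1 = Δ_1 - h_1(2M_1 + M_2)/6 = 37/30.

2.4500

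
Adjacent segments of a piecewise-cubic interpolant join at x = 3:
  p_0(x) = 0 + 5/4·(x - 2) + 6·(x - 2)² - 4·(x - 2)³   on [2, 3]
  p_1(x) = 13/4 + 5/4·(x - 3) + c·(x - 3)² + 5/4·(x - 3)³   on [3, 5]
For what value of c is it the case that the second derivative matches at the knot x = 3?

p_0''(x) = 12 - 24·(x - 2), so p_0''(3) = -12. On the right, p_1''(3) = 2c, so c = -6.

-6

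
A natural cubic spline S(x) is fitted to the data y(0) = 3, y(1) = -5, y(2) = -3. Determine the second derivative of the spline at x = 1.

15

Write M_i for S''(x_i). With h_i = 1, 1 and divided differences Δ_i = -8, 2, the continuity of S' gives the tridiagonal system
  1·M_0 + 4·M_1 + 1·M_2 = 6(Δ_1 - Δ_0) = 60
Natural end conditions: M_0 = M_2 = 0.
Hence M_0 = 0, M_1 = 15, M_2 = 0.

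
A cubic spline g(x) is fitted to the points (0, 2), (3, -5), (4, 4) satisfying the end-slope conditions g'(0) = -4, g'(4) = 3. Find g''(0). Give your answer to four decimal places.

-5.0833

Put m_i = g'' at the i-th knot. Here h = (3, 1) and Δ = (-7/3, 9), so the interior equations h_(i-1)·m_(i-1) + 2(h_(i-1)+h_i)·m_i + h_i·m_(i+1) = 6(Δ_i − Δ_(i-1)) read
  3·m_0 + 8·m_1 + 1·m_2 = 6(Δ_1 - Δ_0) = 68
Clamped end conditions give two more equations: 2h_0·m_0 + h_0·m_1 = 6(Δ_0 - g'(0)) = 10 and h_1·m_1 + 2h_1·m_2 = 6(g'(4) - Δ_1) = -36.
Forward elimination and back-substitution give m_0 = -61/12, m_1 = 27/2, m_2 = -99/4.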